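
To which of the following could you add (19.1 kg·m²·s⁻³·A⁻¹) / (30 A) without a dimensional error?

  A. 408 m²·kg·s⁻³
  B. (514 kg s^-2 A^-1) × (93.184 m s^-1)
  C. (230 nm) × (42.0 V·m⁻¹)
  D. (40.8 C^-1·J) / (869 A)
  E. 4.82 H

Reference: [kg·m²·s⁻³·A⁻¹] / [A] = kg·m²·s⁻³·A⁻².
Each option:
  A. kg·m²·s⁻³
  B. [kg·s⁻²·A⁻¹] · [m·s⁻¹] = kg·m·s⁻³·A⁻¹
  C. [m] · [kg·m·s⁻³·A⁻¹] = kg·m²·s⁻³·A⁻¹
  D. [kg·m²·s⁻³·A⁻¹] / [A] = kg·m²·s⁻³·A⁻²  ← same
  E. H = V·s·A⁻¹ = kg·m²·s⁻²·A⁻²
Only D. matches kg·m²·s⁻³·A⁻².

D.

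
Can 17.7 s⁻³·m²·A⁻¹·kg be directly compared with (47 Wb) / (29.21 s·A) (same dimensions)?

In SI base units:
  17.7 s⁻³·m²·A⁻¹·kg:  kg·m²·s⁻³·A⁻¹
  (47 Wb) / (29.21 s·A):  [kg·m²·s⁻²·A⁻¹] / [s·A] = kg·m²·s⁻³·A⁻²
kg·m²·s⁻³·A⁻¹ ≠ kg·m²·s⁻³·A⁻², so they cannot be added.

No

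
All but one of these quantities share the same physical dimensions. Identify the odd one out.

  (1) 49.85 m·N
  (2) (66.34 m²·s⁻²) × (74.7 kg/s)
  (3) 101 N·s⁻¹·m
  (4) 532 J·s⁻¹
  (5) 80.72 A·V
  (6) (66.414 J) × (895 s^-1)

(1)

Work out the base dimensions of each:
  (1) N·m = kg·m·s⁻²·m = kg·m²·s⁻²
  (2) [m²·s⁻²] · [kg·s⁻¹] = kg·m²·s⁻³
  (3) N·m·s⁻¹ = kg·m·s⁻²·m·s⁻¹ = kg·m²·s⁻³
  (4) J·s⁻¹ = N·m·s⁻¹ = kg·m²·s⁻³
  (5) V·A = J·C⁻¹·A = kg·m²·s⁻³
  (6) [kg·m²·s⁻²] · [s⁻¹] = kg·m²·s⁻³
All reduce to kg·m²·s⁻³ except (1), which is kg·m²·s⁻².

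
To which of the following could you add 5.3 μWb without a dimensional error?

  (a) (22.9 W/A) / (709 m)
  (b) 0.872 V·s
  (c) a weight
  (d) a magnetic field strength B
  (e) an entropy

Reference: Wb = V·s = kg·m²·s⁻²·A⁻¹.
Each option:
  (a) [kg·m²·s⁻³·A⁻¹] / [m] = kg·m·s⁻³·A⁻¹
  (b) V·s = J·C⁻¹·s = kg·m²·s⁻²·A⁻¹  ← same
  (c) [weight] = kg·m·s⁻²
  (d) [magnetic field strength B] = kg·s⁻²·A⁻¹
  (e) [entropy] = kg·m²·s⁻²·K⁻¹
Only (b) matches kg·m²·s⁻²·A⁻¹.

(b)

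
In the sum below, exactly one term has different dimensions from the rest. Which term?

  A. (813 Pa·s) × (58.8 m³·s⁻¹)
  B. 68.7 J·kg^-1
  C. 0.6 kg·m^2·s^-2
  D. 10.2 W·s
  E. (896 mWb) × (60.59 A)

B.

Expand each in SI base units:
  A. [kg·m⁻¹·s⁻¹] · [m³·s⁻¹] = kg·m²·s⁻²
  B. J·kg⁻¹ = N·m·kg⁻¹ = m²·s⁻²
  C. kg·m²·s⁻²
  D. W·s = J·s⁻¹·s = kg·m²·s⁻²
  E. [kg·m²·s⁻²·A⁻¹] · [A] = kg·m²·s⁻²
All reduce to kg·m²·s⁻² except B., which is m²·s⁻².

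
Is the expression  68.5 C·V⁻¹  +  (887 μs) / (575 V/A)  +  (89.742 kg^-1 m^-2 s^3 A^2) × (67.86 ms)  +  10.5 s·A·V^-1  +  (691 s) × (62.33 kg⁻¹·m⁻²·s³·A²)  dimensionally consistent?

Work out the base dimensions of each:
  68.5 C·V⁻¹:  C·V⁻¹ = s·A·(J·C⁻¹)⁻¹ = kg⁻¹·m⁻²·s⁴·A²
  (887 μs) / (575 V/A):  [s] / [kg·m²·s⁻³·A⁻²] = kg⁻¹·m⁻²·s⁴·A²
  (89.742 kg^-1 m^-2 s^3 A^2) × (67.86 ms):  [kg⁻¹·m⁻²·s³·A²] · [s] = kg⁻¹·m⁻²·s⁴·A²
  10.5 s·A·V^-1:  A·s·V⁻¹ = A·s·(J·C⁻¹)⁻¹ = kg⁻¹·m⁻²·s⁴·A²
  (691 s) × (62.33 kg⁻¹·m⁻²·s³·A²):  [s] · [kg⁻¹·m⁻²·s³·A²] = kg⁻¹·m⁻²·s⁴·A²
Every term reduces to kg⁻¹·m⁻²·s⁴·A².

Yes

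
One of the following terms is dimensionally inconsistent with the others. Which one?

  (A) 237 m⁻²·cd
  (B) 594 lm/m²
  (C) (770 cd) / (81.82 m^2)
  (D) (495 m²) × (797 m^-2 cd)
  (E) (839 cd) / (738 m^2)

In SI base units:
  (A) cd·m⁻² = m⁻²·cd
  (B) lm·m⁻² = cd·m⁻² = m⁻²·cd
  (C) [cd] / [m²] = m⁻²·cd
  (D) [m²] · [m⁻²·cd] = cd
  (E) [cd] / [m²] = m⁻²·cd
All reduce to m⁻²·cd except (D), which is cd.

(D)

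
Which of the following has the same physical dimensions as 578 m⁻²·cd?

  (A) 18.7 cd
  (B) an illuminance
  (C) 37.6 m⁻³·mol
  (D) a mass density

Reference: m⁻²·cd.
Each option:
  (A) cd
  (B) [illuminance] = m⁻²·cd  ← same
  (C) m⁻³·mol
  (D) [mass density] = kg·m⁻³
Only (B) matches m⁻²·cd.

(B)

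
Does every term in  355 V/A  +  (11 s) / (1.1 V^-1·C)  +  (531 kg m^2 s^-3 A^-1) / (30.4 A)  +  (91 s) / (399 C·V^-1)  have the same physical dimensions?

Work out the base dimensions of each:
  355 V/A:  V·A⁻¹ = J·C⁻¹·A⁻¹ = kg·m²·s⁻³·A⁻²
  (11 s) / (1.1 V^-1·C):  [s] / [kg⁻¹·m⁻²·s⁴·A²] = kg·m²·s⁻³·A⁻²
  (531 kg m^2 s^-3 A^-1) / (30.4 A):  [kg·m²·s⁻³·A⁻¹] / [A] = kg·m²·s⁻³·A⁻²
  (91 s) / (399 C·V^-1):  [s] / [kg⁻¹·m⁻²·s⁴·A²] = kg·m²·s⁻³·A⁻²
Every term reduces to kg·m²·s⁻³·A⁻².

Yes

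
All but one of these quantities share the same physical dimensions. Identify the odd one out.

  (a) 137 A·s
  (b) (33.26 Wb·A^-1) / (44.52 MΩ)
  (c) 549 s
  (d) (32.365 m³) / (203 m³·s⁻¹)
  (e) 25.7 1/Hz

Dimensions:
  (a) A·s = s·A
  (b) [kg·m²·s⁻²·A⁻²] / [kg·m²·s⁻³·A⁻²] = s
  (c) s
  (d) [m³] / [m³·s⁻¹] = s
  (e) Hz⁻¹ = (s⁻¹)⁻¹ = s
All reduce to s except (a), which is s·A.

(a)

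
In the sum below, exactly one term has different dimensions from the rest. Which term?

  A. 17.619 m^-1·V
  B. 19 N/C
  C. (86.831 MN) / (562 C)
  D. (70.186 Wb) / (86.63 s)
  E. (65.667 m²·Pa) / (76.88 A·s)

D.

Work out the base dimensions of each:
  A. V·m⁻¹ = J·C⁻¹·m⁻¹ = kg·m·s⁻³·A⁻¹
  B. N·C⁻¹ = kg·m·s⁻²·(s·A)⁻¹ = kg·m·s⁻³·A⁻¹
  C. [kg·m·s⁻²] / [s·A] = kg·m·s⁻³·A⁻¹
  D. [kg·m²·s⁻²·A⁻¹] / [s] = kg·m²·s⁻³·A⁻¹
  E. [kg·m·s⁻²] / [s·A] = kg·m·s⁻³·A⁻¹
All reduce to kg·m·s⁻³·A⁻¹ except D., which is kg·m²·s⁻³·A⁻¹.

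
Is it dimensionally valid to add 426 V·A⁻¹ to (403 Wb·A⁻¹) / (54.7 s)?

Yes

In SI base units:
  426 V·A⁻¹:  V·A⁻¹ = J·C⁻¹·A⁻¹ = kg·m²·s⁻³·A⁻²
  (403 Wb·A⁻¹) / (54.7 s):  [kg·m²·s⁻²·A⁻²] / [s] = kg·m²·s⁻³·A⁻²
Both are kg·m²·s⁻³·A⁻², so they have the same dimensions and can be added.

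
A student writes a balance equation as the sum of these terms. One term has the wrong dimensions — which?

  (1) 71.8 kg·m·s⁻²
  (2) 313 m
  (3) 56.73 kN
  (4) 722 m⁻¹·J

Expand each in SI base units:
  (1) kg·m·s⁻²
  (2) m
  (3) N = kg·m·s⁻²
  (4) J·m⁻¹ = N·m·m⁻¹ = kg·m·s⁻²
All reduce to kg·m·s⁻² except (2), which is m.

(2)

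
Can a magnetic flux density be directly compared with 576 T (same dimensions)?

Yes

Dimensions:
  a magnetic flux density:  [magnetic flux density] = kg·s⁻²·A⁻¹
  576 T:  T = Wb·m⁻² = kg·s⁻²·A⁻¹
Both are kg·s⁻²·A⁻¹, so they have the same dimensions and can be added.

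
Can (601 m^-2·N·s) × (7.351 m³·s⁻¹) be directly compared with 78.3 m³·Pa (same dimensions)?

Work out the base dimensions of each:
  (601 m^-2·N·s) × (7.351 m³·s⁻¹):  [kg·m⁻¹·s⁻¹] · [m³·s⁻¹] = kg·m²·s⁻²
  78.3 m³·Pa:  Pa·m³ = N·m⁻²·m³ = kg·m²·s⁻²
Both are kg·m²·s⁻², so they have the same dimensions and can be added.

Yes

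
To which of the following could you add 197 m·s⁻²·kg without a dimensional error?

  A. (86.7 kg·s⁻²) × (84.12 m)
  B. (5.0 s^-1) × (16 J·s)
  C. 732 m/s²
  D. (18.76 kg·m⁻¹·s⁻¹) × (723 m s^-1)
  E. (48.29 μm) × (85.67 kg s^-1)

A.

Reference: kg·m·s⁻².
Each option:
  A. [kg·s⁻²] · [m] = kg·m·s⁻²  ← same
  B. [s⁻¹] · [kg·m²·s⁻¹] = kg·m²·s⁻²
  C. m·s⁻²
  D. [kg·m⁻¹·s⁻¹] · [m·s⁻¹] = kg·s⁻²
  E. [m] · [kg·s⁻¹] = kg·m·s⁻¹
Only A. matches kg·m·s⁻².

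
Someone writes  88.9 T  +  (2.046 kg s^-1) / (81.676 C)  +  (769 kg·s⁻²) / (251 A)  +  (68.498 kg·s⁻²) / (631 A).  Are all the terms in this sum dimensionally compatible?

Work out the base dimensions of each:
  88.9 T:  T = Wb·m⁻² = kg·s⁻²·A⁻¹
  (2.046 kg s^-1) / (81.676 C):  [kg·s⁻¹] / [s·A] = kg·s⁻²·A⁻¹
  (769 kg·s⁻²) / (251 A):  [kg·s⁻²] / [A] = kg·s⁻²·A⁻¹
  (68.498 kg·s⁻²) / (631 A):  [kg·s⁻²] / [A] = kg·s⁻²·A⁻¹
Every term reduces to kg·s⁻²·A⁻¹.

Yes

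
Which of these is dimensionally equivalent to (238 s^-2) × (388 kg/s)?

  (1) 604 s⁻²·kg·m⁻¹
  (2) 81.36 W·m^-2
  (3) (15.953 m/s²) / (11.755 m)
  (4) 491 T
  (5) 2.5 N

Reference: [s⁻²] · [kg·s⁻¹] = kg·s⁻³.
Each option:
  (1) kg·m⁻¹·s⁻²
  (2) W·m⁻² = J·s⁻¹·m⁻² = kg·s⁻³  ← same
  (3) [m·s⁻²] / [m] = s⁻²
  (4) T = Wb·m⁻² = kg·s⁻²·A⁻¹
  (5) N = kg·m·s⁻²
Only (2) matches kg·s⁻³.

(2)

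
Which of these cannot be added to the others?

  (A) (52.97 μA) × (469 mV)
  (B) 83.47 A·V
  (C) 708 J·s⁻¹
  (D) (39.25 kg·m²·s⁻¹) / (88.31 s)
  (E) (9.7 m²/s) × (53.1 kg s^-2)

In SI base units:
  (A) [A] · [kg·m²·s⁻³·A⁻¹] = kg·m²·s⁻³
  (B) V·A = J·C⁻¹·A = kg·m²·s⁻³
  (C) J·s⁻¹ = N·m·s⁻¹ = kg·m²·s⁻³
  (D) [kg·m²·s⁻¹] / [s] = kg·m²·s⁻²
  (E) [m²·s⁻¹] · [kg·s⁻²] = kg·m²·s⁻³
All reduce to kg·m²·s⁻³ except (D), which is kg·m²·s⁻².

(D)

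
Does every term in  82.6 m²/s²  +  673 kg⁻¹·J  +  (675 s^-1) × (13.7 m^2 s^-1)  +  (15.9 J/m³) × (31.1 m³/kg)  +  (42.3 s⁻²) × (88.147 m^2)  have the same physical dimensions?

Expand each in SI base units:
  82.6 m²/s²:  m²·s⁻²
  673 kg⁻¹·J:  J·kg⁻¹ = N·m·kg⁻¹ = m²·s⁻²
  (675 s^-1) × (13.7 m^2 s^-1):  [s⁻¹] · [m²·s⁻¹] = m²·s⁻²
  (15.9 J/m³) × (31.1 m³/kg):  [kg·m⁻¹·s⁻²] · [kg⁻¹·m³] = m²·s⁻²
  (42.3 s⁻²) × (88.147 m^2):  [s⁻²] · [m²] = m²·s⁻²
Every term reduces to m²·s⁻².

Yes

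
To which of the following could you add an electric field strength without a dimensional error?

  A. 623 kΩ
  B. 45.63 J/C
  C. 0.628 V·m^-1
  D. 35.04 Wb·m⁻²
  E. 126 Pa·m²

C.

Reference: [electric field strength] = kg·m·s⁻³·A⁻¹.
Each option:
  A. Ω = V·A⁻¹ = kg·m²·s⁻³·A⁻²
  B. J·C⁻¹ = N·m·(s·A)⁻¹ = kg·m²·s⁻³·A⁻¹
  C. V·m⁻¹ = J·C⁻¹·m⁻¹ = kg·m·s⁻³·A⁻¹  ← same
  D. Wb·m⁻² = V·s·m⁻² = kg·s⁻²·A⁻¹
  E. Pa·m² = N·m⁻²·m² = kg·m·s⁻²
Only C. matches kg·m·s⁻³·A⁻¹.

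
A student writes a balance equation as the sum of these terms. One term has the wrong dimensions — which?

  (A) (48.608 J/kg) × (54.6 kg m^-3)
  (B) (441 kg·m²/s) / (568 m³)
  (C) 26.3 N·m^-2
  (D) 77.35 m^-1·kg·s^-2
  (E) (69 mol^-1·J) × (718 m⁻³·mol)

Dimensions:
  (A) [m²·s⁻²] · [kg·m⁻³] = kg·m⁻¹·s⁻²
  (B) [kg·m²·s⁻¹] / [m³] = kg·m⁻¹·s⁻¹
  (C) N·m⁻² = kg·m·s⁻²·m⁻² = kg·m⁻¹·s⁻²
  (D) kg·m⁻¹·s⁻²
  (E) [kg·m²·s⁻²·mol⁻¹] · [m⁻³·mol] = kg·m⁻¹·s⁻²
All reduce to kg·m⁻¹·s⁻² except (B), which is kg·m⁻¹·s⁻¹.

(B)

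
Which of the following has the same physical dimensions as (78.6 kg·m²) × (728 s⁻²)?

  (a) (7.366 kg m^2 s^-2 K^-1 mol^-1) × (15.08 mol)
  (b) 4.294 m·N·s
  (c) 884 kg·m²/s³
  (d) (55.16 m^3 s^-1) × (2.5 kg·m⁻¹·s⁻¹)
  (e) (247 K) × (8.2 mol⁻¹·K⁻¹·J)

Reference: [kg·m²] · [s⁻²] = kg·m²·s⁻².
Each option:
  (a) [kg·m²·s⁻²·K⁻¹·mol⁻¹] · [mol] = kg·m²·s⁻²·K⁻¹
  (b) N·m·s = kg·m·s⁻²·m·s = kg·m²·s⁻¹
  (c) kg·m²·s⁻³
  (d) [m³·s⁻¹] · [kg·m⁻¹·s⁻¹] = kg·m²·s⁻²  ← same
  (e) [K] · [kg·m²·s⁻²·K⁻¹·mol⁻¹] = kg·m²·s⁻²·mol⁻¹
Only (d) matches kg·m²·s⁻².

(d)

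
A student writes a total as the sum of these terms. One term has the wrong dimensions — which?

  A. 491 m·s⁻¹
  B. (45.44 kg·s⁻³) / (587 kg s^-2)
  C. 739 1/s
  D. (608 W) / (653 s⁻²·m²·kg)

A.

Work out the base dimensions of each:
  A. m·s⁻¹
  B. [kg·s⁻³] / [kg·s⁻²] = s⁻¹
  C. s⁻¹
  D. [kg·m²·s⁻³] / [kg·m²·s⁻²] = s⁻¹
All reduce to s⁻¹ except A., which is m·s⁻¹.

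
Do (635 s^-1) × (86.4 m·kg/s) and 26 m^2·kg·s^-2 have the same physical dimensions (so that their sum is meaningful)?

Expand each in SI base units:
  (635 s^-1) × (86.4 m·kg/s):  [s⁻¹] · [kg·m·s⁻¹] = kg·m·s⁻²
  26 m^2·kg·s^-2:  kg·m²·s⁻²
kg·m·s⁻² ≠ kg·m²·s⁻², so they cannot be added.

No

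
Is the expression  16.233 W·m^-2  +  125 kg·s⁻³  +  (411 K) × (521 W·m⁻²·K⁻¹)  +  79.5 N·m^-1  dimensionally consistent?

In SI base units:
  16.233 W·m^-2:  W·m⁻² = J·s⁻¹·m⁻² = kg·s⁻³
  125 kg·s⁻³:  kg·s⁻³
  (411 K) × (521 W·m⁻²·K⁻¹):  [K] · [kg·s⁻³·K⁻¹] = kg·s⁻³
  79.5 N·m^-1:  N·m⁻¹ = kg·m·s⁻²·m⁻¹ = kg·s⁻²
The terms do not share a single dimension (kg·s⁻² vs kg·s⁻³).

No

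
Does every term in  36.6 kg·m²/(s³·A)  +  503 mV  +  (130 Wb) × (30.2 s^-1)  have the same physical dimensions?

Yes

Reduce each to base SI dimensions:
  36.6 kg·m²/(s³·A):  kg·m²·s⁻³·A⁻¹
  503 mV:  V = J·C⁻¹ = kg·m²·s⁻³·A⁻¹
  (130 Wb) × (30.2 s^-1):  [kg·m²·s⁻²·A⁻¹] · [s⁻¹] = kg·m²·s⁻³·A⁻¹
Every term reduces to kg·m²·s⁻³·A⁻¹.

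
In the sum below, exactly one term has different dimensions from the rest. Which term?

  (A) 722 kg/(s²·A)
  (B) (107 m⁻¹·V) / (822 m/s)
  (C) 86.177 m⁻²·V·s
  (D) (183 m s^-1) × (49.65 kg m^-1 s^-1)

(D)

Dimensions:
  (A) kg·s⁻²·A⁻¹
  (B) [kg·m·s⁻³·A⁻¹] / [m·s⁻¹] = kg·s⁻²·A⁻¹
  (C) V·s·m⁻² = J·C⁻¹·s·m⁻² = kg·s⁻²·A⁻¹
  (D) [m·s⁻¹] · [kg·m⁻¹·s⁻¹] = kg·s⁻²
All reduce to kg·s⁻²·A⁻¹ except (D), which is kg·s⁻².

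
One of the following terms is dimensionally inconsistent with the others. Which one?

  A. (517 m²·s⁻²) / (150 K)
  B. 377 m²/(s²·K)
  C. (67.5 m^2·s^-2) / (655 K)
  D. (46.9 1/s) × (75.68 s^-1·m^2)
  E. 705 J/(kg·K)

Dimensions:
  A. [m²·s⁻²] / [K] = m²·s⁻²·K⁻¹
  B. m²·s⁻²·K⁻¹
  C. [m²·s⁻²] / [K] = m²·s⁻²·K⁻¹
  D. [s⁻¹] · [m²·s⁻¹] = m²·s⁻²
  E. J·kg⁻¹·K⁻¹ = N·m·kg⁻¹·K⁻¹ = m²·s⁻²·K⁻¹
All reduce to m²·s⁻²·K⁻¹ except D., which is m²·s⁻².

D.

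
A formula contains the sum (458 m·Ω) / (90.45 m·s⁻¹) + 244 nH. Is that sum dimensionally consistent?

Dimensions:
  (458 m·Ω) / (90.45 m·s⁻¹):  [kg·m³·s⁻³·A⁻²] / [m·s⁻¹] = kg·m²·s⁻²·A⁻²
  244 nH:  H = V·s·A⁻¹ = kg·m²·s⁻²·A⁻²
Both are kg·m²·s⁻²·A⁻², so they have the same dimensions and can be added.

Yes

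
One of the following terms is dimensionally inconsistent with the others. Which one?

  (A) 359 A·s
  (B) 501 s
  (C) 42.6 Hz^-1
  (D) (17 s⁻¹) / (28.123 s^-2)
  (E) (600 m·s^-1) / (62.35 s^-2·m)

(A)

Dimensions:
  (A) A·s = s·A
  (B) s
  (C) Hz⁻¹ = (s⁻¹)⁻¹ = s
  (D) [s⁻¹] / [s⁻²] = s
  (E) [m·s⁻¹] / [m·s⁻²] = s
All reduce to s except (A), which is s·A.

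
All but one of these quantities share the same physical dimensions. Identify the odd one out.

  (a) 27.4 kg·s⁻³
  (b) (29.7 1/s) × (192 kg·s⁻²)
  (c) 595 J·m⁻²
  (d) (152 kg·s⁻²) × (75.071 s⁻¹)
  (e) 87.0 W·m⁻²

(c)

In SI base units:
  (a) kg·s⁻³
  (b) [s⁻¹] · [kg·s⁻²] = kg·s⁻³
  (c) J·m⁻² = N·m·m⁻² = kg·s⁻²
  (d) [kg·s⁻²] · [s⁻¹] = kg·s⁻³
  (e) W·m⁻² = J·s⁻¹·m⁻² = kg·s⁻³
All reduce to kg·s⁻³ except (c), which is kg·s⁻².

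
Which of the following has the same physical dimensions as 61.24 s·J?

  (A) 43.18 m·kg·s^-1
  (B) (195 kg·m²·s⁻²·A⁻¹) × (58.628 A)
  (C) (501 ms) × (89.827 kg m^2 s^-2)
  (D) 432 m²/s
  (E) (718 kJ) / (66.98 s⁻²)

(C)

Reference: J·s = N·m·s = kg·m²·s⁻¹.
Each option:
  (A) kg·m·s⁻¹
  (B) [kg·m²·s⁻²·A⁻¹] · [A] = kg·m²·s⁻²
  (C) [s] · [kg·m²·s⁻²] = kg·m²·s⁻¹  ← same
  (D) m²·s⁻¹
  (E) [kg·m²·s⁻²] / [s⁻²] = kg·m²
Only (C) matches kg·m²·s⁻¹.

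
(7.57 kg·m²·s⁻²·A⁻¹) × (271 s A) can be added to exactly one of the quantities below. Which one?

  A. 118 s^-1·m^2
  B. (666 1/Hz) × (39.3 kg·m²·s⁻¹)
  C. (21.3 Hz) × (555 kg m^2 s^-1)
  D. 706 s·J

Reference: [kg·m²·s⁻²·A⁻¹] · [s·A] = kg·m²·s⁻¹.
Each option:
  A. m²·s⁻¹
  B. [s] · [kg·m²·s⁻¹] = kg·m²
  C. [s⁻¹] · [kg·m²·s⁻¹] = kg·m²·s⁻²
  D. J·s = N·m·s = kg·m²·s⁻¹  ← same
Only D. matches kg·m²·s⁻¹.

D.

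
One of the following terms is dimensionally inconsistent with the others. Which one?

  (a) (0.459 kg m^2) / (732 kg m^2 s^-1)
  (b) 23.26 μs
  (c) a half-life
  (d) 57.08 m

Dimensions:
  (a) [kg·m²] / [kg·m²·s⁻¹] = s
  (b) s
  (c) [half-life] = s
  (d) m
All reduce to s except (d), which is m.

(d)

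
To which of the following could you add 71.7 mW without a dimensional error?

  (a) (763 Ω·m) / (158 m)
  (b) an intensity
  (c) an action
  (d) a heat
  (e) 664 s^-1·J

Reference: W = J·s⁻¹ = kg·m²·s⁻³.
Each option:
  (a) [kg·m³·s⁻³·A⁻²] / [m] = kg·m²·s⁻³·A⁻²
  (b) [intensity] = kg·s⁻³
  (c) [action] = kg·m²·s⁻¹
  (d) [heat] = kg·m²·s⁻²
  (e) J·s⁻¹ = N·m·s⁻¹ = kg·m²·s⁻³  ← same
Only (e) matches kg·m²·s⁻³.

(e)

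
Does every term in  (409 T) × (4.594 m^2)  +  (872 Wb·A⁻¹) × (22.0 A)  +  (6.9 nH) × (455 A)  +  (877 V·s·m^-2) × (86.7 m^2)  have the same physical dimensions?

Yes

Work out the base dimensions of each:
  (409 T) × (4.594 m^2):  [kg·s⁻²·A⁻¹] · [m²] = kg·m²·s⁻²·A⁻¹
  (872 Wb·A⁻¹) × (22.0 A):  [kg·m²·s⁻²·A⁻²] · [A] = kg·m²·s⁻²·A⁻¹
  (6.9 nH) × (455 A):  [kg·m²·s⁻²·A⁻²] · [A] = kg·m²·s⁻²·A⁻¹
  (877 V·s·m^-2) × (86.7 m^2):  [kg·s⁻²·A⁻¹] · [m²] = kg·m²·s⁻²·A⁻¹
Every term reduces to kg·m²·s⁻²·A⁻¹.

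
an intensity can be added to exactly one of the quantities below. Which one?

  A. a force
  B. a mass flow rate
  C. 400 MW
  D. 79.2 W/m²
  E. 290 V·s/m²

D.

Reference: [intensity] = kg·s⁻³.
Each option:
  A. [force] = kg·m·s⁻²
  B. [mass flow rate] = kg·s⁻¹
  C. W = J·s⁻¹ = kg·m²·s⁻³
  D. W·m⁻² = J·s⁻¹·m⁻² = kg·s⁻³  ← same
  E. V·s·m⁻² = J·C⁻¹·s·m⁻² = kg·s⁻²·A⁻¹
Only D. matches kg·s⁻³.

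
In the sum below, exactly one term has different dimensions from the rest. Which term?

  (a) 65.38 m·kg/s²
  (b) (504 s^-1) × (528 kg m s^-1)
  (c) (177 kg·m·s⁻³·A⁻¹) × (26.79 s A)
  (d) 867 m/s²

Reduce each to base SI dimensions:
  (a) kg·m·s⁻²
  (b) [s⁻¹] · [kg·m·s⁻¹] = kg·m·s⁻²
  (c) [kg·m·s⁻³·A⁻¹] · [s·A] = kg·m·s⁻²
  (d) m·s⁻²
All reduce to kg·m·s⁻² except (d), which is m·s⁻².

(d)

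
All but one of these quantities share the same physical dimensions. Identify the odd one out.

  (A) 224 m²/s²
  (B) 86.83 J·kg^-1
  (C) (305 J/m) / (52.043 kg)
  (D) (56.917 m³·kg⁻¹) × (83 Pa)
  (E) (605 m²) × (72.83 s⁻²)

In SI base units:
  (A) m²·s⁻²
  (B) J·kg⁻¹ = N·m·kg⁻¹ = m²·s⁻²
  (C) [kg·m·s⁻²] / [kg] = m·s⁻²
  (D) [kg⁻¹·m³] · [kg·m⁻¹·s⁻²] = m²·s⁻²
  (E) [m²] · [s⁻²] = m²·s⁻²
All reduce to m²·s⁻² except (C), which is m·s⁻².

(C)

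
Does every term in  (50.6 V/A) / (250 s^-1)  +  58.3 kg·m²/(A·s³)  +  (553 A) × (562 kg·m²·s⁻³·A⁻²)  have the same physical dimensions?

In SI base units:
  (50.6 V/A) / (250 s^-1):  [kg·m²·s⁻³·A⁻²] / [s⁻¹] = kg·m²·s⁻²·A⁻²
  58.3 kg·m²/(A·s³):  kg·m²·s⁻³·A⁻¹
  (553 A) × (562 kg·m²·s⁻³·A⁻²):  [A] · [kg·m²·s⁻³·A⁻²] = kg·m²·s⁻³·A⁻¹
The terms do not share a single dimension (kg·m²·s⁻²·A⁻² vs kg·m²·s⁻³·A⁻¹).

No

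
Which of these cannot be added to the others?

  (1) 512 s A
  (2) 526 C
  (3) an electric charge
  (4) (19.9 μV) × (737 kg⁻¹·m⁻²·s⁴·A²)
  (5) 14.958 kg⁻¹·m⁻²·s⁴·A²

(5)

Work out the base dimensions of each:
  (1) s·A
  (2) C = s·A
  (3) [electric charge] = s·A
  (4) [kg·m²·s⁻³·A⁻¹] · [kg⁻¹·m⁻²·s⁴·A²] = s·A
  (5) kg⁻¹·m⁻²·s⁴·A²
All reduce to s·A except (5), which is kg⁻¹·m⁻²·s⁴·A².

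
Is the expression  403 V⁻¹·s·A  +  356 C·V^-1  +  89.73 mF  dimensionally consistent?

Yes

Reduce each to base SI dimensions:
  403 V⁻¹·s·A:  A·s·V⁻¹ = A·s·(J·C⁻¹)⁻¹ = kg⁻¹·m⁻²·s⁴·A²
  356 C·V^-1:  C·V⁻¹ = s·A·(J·C⁻¹)⁻¹ = kg⁻¹·m⁻²·s⁴·A²
  89.73 mF:  F = C·V⁻¹ = kg⁻¹·m⁻²·s⁴·A²
Every term reduces to kg⁻¹·m⁻²·s⁴·A².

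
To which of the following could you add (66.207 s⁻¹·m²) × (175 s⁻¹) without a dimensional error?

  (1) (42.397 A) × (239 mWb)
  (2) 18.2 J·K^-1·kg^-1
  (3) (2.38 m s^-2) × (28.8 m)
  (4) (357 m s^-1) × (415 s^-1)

Reference: [m²·s⁻¹] · [s⁻¹] = m²·s⁻².
Each option:
  (1) [A] · [kg·m²·s⁻²·A⁻¹] = kg·m²·s⁻²
  (2) J·kg⁻¹·K⁻¹ = N·m·kg⁻¹·K⁻¹ = m²·s⁻²·K⁻¹
  (3) [m·s⁻²] · [m] = m²·s⁻²  ← same
  (4) [m·s⁻¹] · [s⁻¹] = m·s⁻²
Only (3) matches m²·s⁻².

(3)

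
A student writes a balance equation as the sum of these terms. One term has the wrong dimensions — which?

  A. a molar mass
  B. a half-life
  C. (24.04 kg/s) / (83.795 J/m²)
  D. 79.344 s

Reduce each to base SI dimensions:
  A. [molar mass] = kg·mol⁻¹
  B. [half-life] = s
  C. [kg·s⁻¹] / [kg·s⁻²] = s
  D. s
All reduce to s except A., which is kg·mol⁻¹.

A.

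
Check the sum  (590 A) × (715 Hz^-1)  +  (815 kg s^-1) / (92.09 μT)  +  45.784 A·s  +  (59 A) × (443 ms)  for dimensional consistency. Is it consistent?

Yes

In SI base units:
  (590 A) × (715 Hz^-1):  [A] · [s] = s·A
  (815 kg s^-1) / (92.09 μT):  [kg·s⁻¹] / [kg·s⁻²·A⁻¹] = s·A
  45.784 A·s:  A·s = s·A
  (59 A) × (443 ms):  [A] · [s] = s·A
Every term reduces to s·A.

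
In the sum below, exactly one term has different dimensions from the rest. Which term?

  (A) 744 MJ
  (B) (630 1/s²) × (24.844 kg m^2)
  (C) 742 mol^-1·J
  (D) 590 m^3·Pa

(C)

Expand each in SI base units:
  (A) J = N·m = kg·m²·s⁻²
  (B) [s⁻²] · [kg·m²] = kg·m²·s⁻²
  (C) J·mol⁻¹ = N·m·mol⁻¹ = kg·m²·s⁻²·mol⁻¹
  (D) Pa·m³ = N·m⁻²·m³ = kg·m²·s⁻²
All reduce to kg·m²·s⁻² except (C), which is kg·m²·s⁻²·mol⁻¹.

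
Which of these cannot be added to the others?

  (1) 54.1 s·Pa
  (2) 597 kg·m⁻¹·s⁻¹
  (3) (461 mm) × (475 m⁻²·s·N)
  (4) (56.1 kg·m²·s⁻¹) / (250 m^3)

In SI base units:
  (1) Pa·s = N·m⁻²·s = kg·m⁻¹·s⁻¹
  (2) kg·m⁻¹·s⁻¹
  (3) [m] · [kg·m⁻¹·s⁻¹] = kg·s⁻¹
  (4) [kg·m²·s⁻¹] / [m³] = kg·m⁻¹·s⁻¹
All reduce to kg·m⁻¹·s⁻¹ except (3), which is kg·s⁻¹.

(3)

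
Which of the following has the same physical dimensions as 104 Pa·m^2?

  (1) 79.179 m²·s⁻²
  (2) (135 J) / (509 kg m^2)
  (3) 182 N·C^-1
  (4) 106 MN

Reference: Pa·m² = N·m⁻²·m² = kg·m·s⁻².
Each option:
  (1) m²·s⁻²
  (2) [kg·m²·s⁻²] / [kg·m²] = s⁻²
  (3) N·C⁻¹ = kg·m·s⁻²·(s·A)⁻¹ = kg·m·s⁻³·A⁻¹
  (4) N = kg·m·s⁻²  ← same
Only (4) matches kg·m·s⁻².

(4)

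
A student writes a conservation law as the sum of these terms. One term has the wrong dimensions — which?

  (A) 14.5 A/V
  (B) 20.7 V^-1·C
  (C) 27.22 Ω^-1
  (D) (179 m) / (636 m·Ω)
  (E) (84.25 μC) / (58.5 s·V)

(B)

Reduce each to base SI dimensions:
  (A) A·V⁻¹ = A·(J·C⁻¹)⁻¹ = kg⁻¹·m⁻²·s³·A²
  (B) C·V⁻¹ = s·A·(J·C⁻¹)⁻¹ = kg⁻¹·m⁻²·s⁴·A²
  (C) Ω⁻¹ = (V·A⁻¹)⁻¹ = kg⁻¹·m⁻²·s³·A²
  (D) [m] / [kg·m³·s⁻³·A⁻²] = kg⁻¹·m⁻²·s³·A²
  (E) [s·A] / [kg·m²·s⁻²·A⁻¹] = kg⁻¹·m⁻²·s³·A²
All reduce to kg⁻¹·m⁻²·s³·A² except (B), which is kg⁻¹·m⁻²·s⁴·A².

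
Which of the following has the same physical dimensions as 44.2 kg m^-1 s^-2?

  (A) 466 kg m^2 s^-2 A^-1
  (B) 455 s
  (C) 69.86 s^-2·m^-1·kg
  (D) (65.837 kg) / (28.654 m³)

Reference: kg·m⁻¹·s⁻².
Each option:
  (A) kg·m²·s⁻²·A⁻¹
  (B) s
  (C) kg·m⁻¹·s⁻²  ← same
  (D) [kg] / [m³] = kg·m⁻³
Only (C) matches kg·m⁻¹·s⁻².

(C)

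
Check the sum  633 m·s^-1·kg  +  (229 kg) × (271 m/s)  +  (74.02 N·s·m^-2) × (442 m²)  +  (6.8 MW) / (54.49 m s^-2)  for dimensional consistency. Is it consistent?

Work out the base dimensions of each:
  633 m·s^-1·kg:  kg·m·s⁻¹
  (229 kg) × (271 m/s):  [kg] · [m·s⁻¹] = kg·m·s⁻¹
  (74.02 N·s·m^-2) × (442 m²):  [kg·m⁻¹·s⁻¹] · [m²] = kg·m·s⁻¹
  (6.8 MW) / (54.49 m s^-2):  [kg·m²·s⁻³] / [m·s⁻²] = kg·m·s⁻¹
Every term reduces to kg·m·s⁻¹.

Yes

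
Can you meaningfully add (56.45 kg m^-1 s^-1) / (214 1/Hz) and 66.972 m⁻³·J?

Yes

In SI base units:
  (56.45 kg m^-1 s^-1) / (214 1/Hz):  [kg·m⁻¹·s⁻¹] / [s] = kg·m⁻¹·s⁻²
  66.972 m⁻³·J:  J·m⁻³ = N·m·m⁻³ = kg·m⁻¹·s⁻²
Both are kg·m⁻¹·s⁻², so they have the same dimensions and can be added.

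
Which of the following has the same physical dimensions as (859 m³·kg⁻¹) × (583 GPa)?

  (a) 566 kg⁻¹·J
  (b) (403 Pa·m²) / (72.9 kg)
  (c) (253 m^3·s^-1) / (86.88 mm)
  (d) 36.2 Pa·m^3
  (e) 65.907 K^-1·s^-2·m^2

Reference: [kg⁻¹·m³] · [kg·m⁻¹·s⁻²] = m²·s⁻².
Each option:
  (a) J·kg⁻¹ = N·m·kg⁻¹ = m²·s⁻²  ← same
  (b) [kg·m·s⁻²] / [kg] = m·s⁻²
  (c) [m³·s⁻¹] / [m] = m²·s⁻¹
  (d) Pa·m³ = N·m⁻²·m³ = kg·m²·s⁻²
  (e) m²·s⁻²·K⁻¹
Only (a) matches m²·s⁻².

(a)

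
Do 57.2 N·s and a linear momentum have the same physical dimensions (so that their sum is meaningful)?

Yes

Work out the base dimensions of each:
  57.2 N·s:  N·s = kg·m·s⁻²·s = kg·m·s⁻¹
  a linear momentum:  [linear momentum] = kg·m·s⁻¹
Both are kg·m·s⁻¹, so they have the same dimensions and can be added.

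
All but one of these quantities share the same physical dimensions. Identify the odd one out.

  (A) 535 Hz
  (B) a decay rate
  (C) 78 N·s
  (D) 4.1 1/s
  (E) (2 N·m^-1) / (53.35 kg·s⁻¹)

(C)

Reduce each to base SI dimensions:
  (A) Hz = s⁻¹
  (B) [decay rate] = s⁻¹
  (C) N·s = kg·m·s⁻²·s = kg·m·s⁻¹
  (D) s⁻¹
  (E) [kg·s⁻²] / [kg·s⁻¹] = s⁻¹
All reduce to s⁻¹ except (C), which is kg·m·s⁻¹.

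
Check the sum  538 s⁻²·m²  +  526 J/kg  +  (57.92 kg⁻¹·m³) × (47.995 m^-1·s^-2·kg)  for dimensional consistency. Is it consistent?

Yes

Dimensions:
  538 s⁻²·m²:  m²·s⁻²
  526 J/kg:  J·kg⁻¹ = N·m·kg⁻¹ = m²·s⁻²
  (57.92 kg⁻¹·m³) × (47.995 m^-1·s^-2·kg):  [kg⁻¹·m³] · [kg·m⁻¹·s⁻²] = m²·s⁻²
Every term reduces to m²·s⁻².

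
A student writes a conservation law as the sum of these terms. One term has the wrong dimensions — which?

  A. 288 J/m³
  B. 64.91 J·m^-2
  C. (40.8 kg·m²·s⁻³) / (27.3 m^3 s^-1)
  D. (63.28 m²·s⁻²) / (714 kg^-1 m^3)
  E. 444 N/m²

B.

Expand each in SI base units:
  A. J·m⁻³ = N·m·m⁻³ = kg·m⁻¹·s⁻²
  B. J·m⁻² = N·m·m⁻² = kg·s⁻²
  C. [kg·m²·s⁻³] / [m³·s⁻¹] = kg·m⁻¹·s⁻²
  D. [m²·s⁻²] / [kg⁻¹·m³] = kg·m⁻¹·s⁻²
  E. N·m⁻² = kg·m·s⁻²·m⁻² = kg·m⁻¹·s⁻²
All reduce to kg·m⁻¹·s⁻² except B., which is kg·s⁻².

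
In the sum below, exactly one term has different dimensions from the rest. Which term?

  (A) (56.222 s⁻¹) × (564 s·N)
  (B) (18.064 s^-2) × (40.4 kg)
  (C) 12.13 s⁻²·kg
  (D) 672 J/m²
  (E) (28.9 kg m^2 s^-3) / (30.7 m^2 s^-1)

Reduce each to base SI dimensions:
  (A) [s⁻¹] · [kg·m·s⁻¹] = kg·m·s⁻²
  (B) [s⁻²] · [kg] = kg·s⁻²
  (C) kg·s⁻²
  (D) J·m⁻² = N·m·m⁻² = kg·s⁻²
  (E) [kg·m²·s⁻³] / [m²·s⁻¹] = kg·s⁻²
All reduce to kg·s⁻² except (A), which is kg·m·s⁻².

(A)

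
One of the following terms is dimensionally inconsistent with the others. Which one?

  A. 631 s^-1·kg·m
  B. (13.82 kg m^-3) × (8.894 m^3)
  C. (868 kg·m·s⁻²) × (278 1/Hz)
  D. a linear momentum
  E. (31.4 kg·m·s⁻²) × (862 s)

B.

Dimensions:
  A. kg·m·s⁻¹
  B. [kg·m⁻³] · [m³] = kg
  C. [kg·m·s⁻²] · [s] = kg·m·s⁻¹
  D. [linear momentum] = kg·m·s⁻¹
  E. [kg·m·s⁻²] · [s] = kg·m·s⁻¹
All reduce to kg·m·s⁻¹ except B., which is kg.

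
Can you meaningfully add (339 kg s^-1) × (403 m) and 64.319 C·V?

Work out the base dimensions of each:
  (339 kg s^-1) × (403 m):  [kg·s⁻¹] · [m] = kg·m·s⁻¹
  64.319 C·V:  C·V = s·A·J·C⁻¹ = kg·m²·s⁻²
kg·m·s⁻¹ ≠ kg·m²·s⁻², so they cannot be added.

No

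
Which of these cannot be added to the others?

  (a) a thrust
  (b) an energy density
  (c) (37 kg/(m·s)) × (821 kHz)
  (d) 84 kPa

(a)

In SI base units:
  (a) [thrust] = kg·m·s⁻²
  (b) [energy density] = kg·m⁻¹·s⁻²
  (c) [kg·m⁻¹·s⁻¹] · [s⁻¹] = kg·m⁻¹·s⁻²
  (d) Pa = N·m⁻² = kg·m⁻¹·s⁻²
All reduce to kg·m⁻¹·s⁻² except (a), which is kg·m·s⁻².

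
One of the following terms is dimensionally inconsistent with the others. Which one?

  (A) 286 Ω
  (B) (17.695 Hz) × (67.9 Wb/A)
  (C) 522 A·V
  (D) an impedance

(C)

Dimensions:
  (A) Ω = V·A⁻¹ = kg·m²·s⁻³·A⁻²
  (B) [s⁻¹] · [kg·m²·s⁻²·A⁻²] = kg·m²·s⁻³·A⁻²
  (C) V·A = J·C⁻¹·A = kg·m²·s⁻³
  (D) [impedance] = kg·m²·s⁻³·A⁻²
All reduce to kg·m²·s⁻³·A⁻² except (C), which is kg·m²·s⁻³.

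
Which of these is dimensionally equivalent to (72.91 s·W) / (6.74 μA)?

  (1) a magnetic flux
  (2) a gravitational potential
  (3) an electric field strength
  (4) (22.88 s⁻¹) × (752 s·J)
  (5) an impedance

(1)

Reference: [kg·m²·s⁻²] / [A] = kg·m²·s⁻²·A⁻¹.
Each option:
  (1) [magnetic flux] = kg·m²·s⁻²·A⁻¹  ← same
  (2) [gravitational potential] = m²·s⁻²
  (3) [electric field strength] = kg·m·s⁻³·A⁻¹
  (4) [s⁻¹] · [kg·m²·s⁻¹] = kg·m²·s⁻²
  (5) [impedance] = kg·m²·s⁻³·A⁻²
Only (1) matches kg·m²·s⁻²·A⁻¹.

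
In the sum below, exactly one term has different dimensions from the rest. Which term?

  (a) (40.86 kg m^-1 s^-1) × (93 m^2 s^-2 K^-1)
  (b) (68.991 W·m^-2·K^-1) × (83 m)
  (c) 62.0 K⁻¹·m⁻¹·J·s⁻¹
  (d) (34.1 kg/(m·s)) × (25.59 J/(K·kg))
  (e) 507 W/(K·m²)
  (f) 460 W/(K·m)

(e)

Reduce each to base SI dimensions:
  (a) [kg·m⁻¹·s⁻¹] · [m²·s⁻²·K⁻¹] = kg·m·s⁻³·K⁻¹
  (b) [kg·s⁻³·K⁻¹] · [m] = kg·m·s⁻³·K⁻¹
  (c) J·s⁻¹·m⁻¹·K⁻¹ = N·m·s⁻¹·m⁻¹·K⁻¹ = kg·m·s⁻³·K⁻¹
  (d) [kg·m⁻¹·s⁻¹] · [m²·s⁻²·K⁻¹] = kg·m·s⁻³·K⁻¹
  (e) W·m⁻²·K⁻¹ = J·s⁻¹·m⁻²·K⁻¹ = kg·s⁻³·K⁻¹
  (f) W·m⁻¹·K⁻¹ = J·s⁻¹·m⁻¹·K⁻¹ = kg·m·s⁻³·K⁻¹
All reduce to kg·m·s⁻³·K⁻¹ except (e), which is kg·s⁻³·K⁻¹.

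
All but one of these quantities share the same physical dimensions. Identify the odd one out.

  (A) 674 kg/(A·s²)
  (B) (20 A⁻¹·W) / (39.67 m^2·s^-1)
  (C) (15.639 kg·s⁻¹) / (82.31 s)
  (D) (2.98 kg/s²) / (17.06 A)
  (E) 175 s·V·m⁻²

(C)

Reduce each to base SI dimensions:
  (A) kg·s⁻²·A⁻¹
  (B) [kg·m²·s⁻³·A⁻¹] / [m²·s⁻¹] = kg·s⁻²·A⁻¹
  (C) [kg·s⁻¹] / [s] = kg·s⁻²
  (D) [kg·s⁻²] / [A] = kg·s⁻²·A⁻¹
  (E) V·s·m⁻² = J·C⁻¹·s·m⁻² = kg·s⁻²·A⁻¹
All reduce to kg·s⁻²·A⁻¹ except (C), which is kg·s⁻².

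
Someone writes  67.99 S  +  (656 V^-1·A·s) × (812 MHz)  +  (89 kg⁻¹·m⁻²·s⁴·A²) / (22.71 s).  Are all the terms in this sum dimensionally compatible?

Work out the base dimensions of each:
  67.99 S:  S = Ω⁻¹ = kg⁻¹·m⁻²·s³·A²
  (656 V^-1·A·s) × (812 MHz):  [kg⁻¹·m⁻²·s⁴·A²] · [s⁻¹] = kg⁻¹·m⁻²·s³·A²
  (89 kg⁻¹·m⁻²·s⁴·A²) / (22.71 s):  [kg⁻¹·m⁻²·s⁴·A²] / [s] = kg⁻¹·m⁻²·s³·A²
Every term reduces to kg⁻¹·m⁻²·s³·A².

Yes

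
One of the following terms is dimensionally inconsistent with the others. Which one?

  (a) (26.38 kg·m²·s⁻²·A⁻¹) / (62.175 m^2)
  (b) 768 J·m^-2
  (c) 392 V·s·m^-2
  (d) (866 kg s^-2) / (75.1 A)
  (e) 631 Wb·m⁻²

Expand each in SI base units:
  (a) [kg·m²·s⁻²·A⁻¹] / [m²] = kg·s⁻²·A⁻¹
  (b) J·m⁻² = N·m·m⁻² = kg·s⁻²
  (c) V·s·m⁻² = J·C⁻¹·s·m⁻² = kg·s⁻²·A⁻¹
  (d) [kg·s⁻²] / [A] = kg·s⁻²·A⁻¹
  (e) Wb·m⁻² = V·s·m⁻² = kg·s⁻²·A⁻¹
All reduce to kg·s⁻²·A⁻¹ except (b), which is kg·s⁻².

(b)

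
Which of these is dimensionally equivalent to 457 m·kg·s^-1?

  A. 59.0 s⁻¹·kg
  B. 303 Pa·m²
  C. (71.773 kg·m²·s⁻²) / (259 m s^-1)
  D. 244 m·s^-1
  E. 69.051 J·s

Reference: kg·m·s⁻¹.
Each option:
  A. kg·s⁻¹
  B. Pa·m² = N·m⁻²·m² = kg·m·s⁻²
  C. [kg·m²·s⁻²] / [m·s⁻¹] = kg·m·s⁻¹  ← same
  D. m·s⁻¹
  E. J·s = N·m·s = kg·m²·s⁻¹
Only C. matches kg·m·s⁻¹.

C.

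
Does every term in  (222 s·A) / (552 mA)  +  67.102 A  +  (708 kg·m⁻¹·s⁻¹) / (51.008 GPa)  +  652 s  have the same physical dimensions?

No

Dimensions:
  (222 s·A) / (552 mA):  [s·A] / [A] = s
  67.102 A:  A
  (708 kg·m⁻¹·s⁻¹) / (51.008 GPa):  [kg·m⁻¹·s⁻¹] / [kg·m⁻¹·s⁻²] = s
  652 s:  s
The terms do not share a single dimension (A vs s).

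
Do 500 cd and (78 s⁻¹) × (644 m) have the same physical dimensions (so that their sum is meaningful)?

No

Work out the base dimensions of each:
  500 cd:  cd
  (78 s⁻¹) × (644 m):  [s⁻¹] · [m] = m·s⁻¹
cd ≠ m·s⁻¹, so they cannot be added.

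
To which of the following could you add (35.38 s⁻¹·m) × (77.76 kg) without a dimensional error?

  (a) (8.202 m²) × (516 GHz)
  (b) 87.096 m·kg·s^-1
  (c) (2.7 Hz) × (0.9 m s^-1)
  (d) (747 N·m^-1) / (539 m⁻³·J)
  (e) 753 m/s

(b)

Reference: [m·s⁻¹] · [kg] = kg·m·s⁻¹.
Each option:
  (a) [m²] · [s⁻¹] = m²·s⁻¹
  (b) kg·m·s⁻¹  ← same
  (c) [s⁻¹] · [m·s⁻¹] = m·s⁻²
  (d) [kg·s⁻²] / [kg·m⁻¹·s⁻²] = m
  (e) m·s⁻¹
Only (b) matches kg·m·s⁻¹.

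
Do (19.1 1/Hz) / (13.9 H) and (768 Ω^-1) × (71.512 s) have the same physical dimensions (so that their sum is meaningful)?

No

In SI base units:
  (19.1 1/Hz) / (13.9 H):  [s] / [kg·m²·s⁻²·A⁻²] = kg⁻¹·m⁻²·s³·A²
  (768 Ω^-1) × (71.512 s):  [kg⁻¹·m⁻²·s³·A²] · [s] = kg⁻¹·m⁻²·s⁴·A²
kg⁻¹·m⁻²·s³·A² ≠ kg⁻¹·m⁻²·s⁴·A², so they cannot be added.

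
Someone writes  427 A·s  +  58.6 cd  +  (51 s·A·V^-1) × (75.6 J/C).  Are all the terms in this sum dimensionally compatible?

No

Dimensions:
  427 A·s:  A·s = s·A
  58.6 cd:  cd
  (51 s·A·V^-1) × (75.6 J/C):  [kg⁻¹·m⁻²·s⁴·A²] · [kg·m²·s⁻³·A⁻¹] = s·A
The terms do not share a single dimension (cd vs s·A).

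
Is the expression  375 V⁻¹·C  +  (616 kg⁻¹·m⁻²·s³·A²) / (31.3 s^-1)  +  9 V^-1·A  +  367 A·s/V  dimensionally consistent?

No

Dimensions:
  375 V⁻¹·C:  C·V⁻¹ = s·A·(J·C⁻¹)⁻¹ = kg⁻¹·m⁻²·s⁴·A²
  (616 kg⁻¹·m⁻²·s³·A²) / (31.3 s^-1):  [kg⁻¹·m⁻²·s³·A²] / [s⁻¹] = kg⁻¹·m⁻²·s⁴·A²
  9 V^-1·A:  A·V⁻¹ = A·(J·C⁻¹)⁻¹ = kg⁻¹·m⁻²·s³·A²
  367 A·s/V:  A·s·V⁻¹ = A·s·(J·C⁻¹)⁻¹ = kg⁻¹·m⁻²·s⁴·A²
The terms do not share a single dimension (kg⁻¹·m⁻²·s³·A² vs kg⁻¹·m⁻²·s⁴·A²).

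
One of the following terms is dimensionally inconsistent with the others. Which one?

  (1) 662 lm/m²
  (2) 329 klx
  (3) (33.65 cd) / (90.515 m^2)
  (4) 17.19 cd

(4)

Work out the base dimensions of each:
  (1) lm·m⁻² = cd·m⁻² = m⁻²·cd
  (2) lx = lm·m⁻² = m⁻²·cd
  (3) [cd] / [m²] = m⁻²·cd
  (4) cd
All reduce to m⁻²·cd except (4), which is cd.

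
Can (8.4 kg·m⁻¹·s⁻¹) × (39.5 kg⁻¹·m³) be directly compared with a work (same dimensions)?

No

Reduce each to base SI dimensions:
  (8.4 kg·m⁻¹·s⁻¹) × (39.5 kg⁻¹·m³):  [kg·m⁻¹·s⁻¹] · [kg⁻¹·m³] = m²·s⁻¹
  a work:  [work] = kg·m²·s⁻²
m²·s⁻¹ ≠ kg·m²·s⁻², so they cannot be added.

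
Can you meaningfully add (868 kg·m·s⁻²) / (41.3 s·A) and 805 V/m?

Reduce each to base SI dimensions:
  (868 kg·m·s⁻²) / (41.3 s·A):  [kg·m·s⁻²] / [s·A] = kg·m·s⁻³·A⁻¹
  805 V/m:  V·m⁻¹ = J·C⁻¹·m⁻¹ = kg·m·s⁻³·A⁻¹
Both are kg·m·s⁻³·A⁻¹, so they have the same dimensions and can be added.

Yes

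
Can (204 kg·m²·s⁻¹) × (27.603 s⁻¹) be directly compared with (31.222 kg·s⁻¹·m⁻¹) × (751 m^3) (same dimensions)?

No

Reduce each to base SI dimensions:
  (204 kg·m²·s⁻¹) × (27.603 s⁻¹):  [kg·m²·s⁻¹] · [s⁻¹] = kg·m²·s⁻²
  (31.222 kg·s⁻¹·m⁻¹) × (751 m^3):  [kg·m⁻¹·s⁻¹] · [m³] = kg·m²·s⁻¹
kg·m²·s⁻² ≠ kg·m²·s⁻¹, so they cannot be added.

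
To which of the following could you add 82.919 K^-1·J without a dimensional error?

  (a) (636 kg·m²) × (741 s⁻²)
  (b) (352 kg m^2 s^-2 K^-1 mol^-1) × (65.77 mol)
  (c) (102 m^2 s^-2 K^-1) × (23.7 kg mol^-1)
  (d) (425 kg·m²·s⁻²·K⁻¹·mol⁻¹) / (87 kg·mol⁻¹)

(b)

Reference: J·K⁻¹ = N·m·K⁻¹ = kg·m²·s⁻²·K⁻¹.
Each option:
  (a) [kg·m²] · [s⁻²] = kg·m²·s⁻²
  (b) [kg·m²·s⁻²·K⁻¹·mol⁻¹] · [mol] = kg·m²·s⁻²·K⁻¹  ← same
  (c) [m²·s⁻²·K⁻¹] · [kg·mol⁻¹] = kg·m²·s⁻²·K⁻¹·mol⁻¹
  (d) [kg·m²·s⁻²·K⁻¹·mol⁻¹] / [kg·mol⁻¹] = m²·s⁻²·K⁻¹
Only (b) matches kg·m²·s⁻²·K⁻¹.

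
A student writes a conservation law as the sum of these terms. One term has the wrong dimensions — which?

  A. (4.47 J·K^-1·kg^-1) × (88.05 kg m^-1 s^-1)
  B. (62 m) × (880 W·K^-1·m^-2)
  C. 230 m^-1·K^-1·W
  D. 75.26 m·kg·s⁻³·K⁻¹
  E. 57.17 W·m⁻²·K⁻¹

Work out the base dimensions of each:
  A. [m²·s⁻²·K⁻¹] · [kg·m⁻¹·s⁻¹] = kg·m·s⁻³·K⁻¹
  B. [m] · [kg·s⁻³·K⁻¹] = kg·m·s⁻³·K⁻¹
  C. W·m⁻¹·K⁻¹ = J·s⁻¹·m⁻¹·K⁻¹ = kg·m·s⁻³·K⁻¹
  D. kg·m·s⁻³·K⁻¹
  E. W·m⁻²·K⁻¹ = J·s⁻¹·m⁻²·K⁻¹ = kg·s⁻³·K⁻¹
All reduce to kg·m·s⁻³·K⁻¹ except E., which is kg·s⁻³·K⁻¹.

E.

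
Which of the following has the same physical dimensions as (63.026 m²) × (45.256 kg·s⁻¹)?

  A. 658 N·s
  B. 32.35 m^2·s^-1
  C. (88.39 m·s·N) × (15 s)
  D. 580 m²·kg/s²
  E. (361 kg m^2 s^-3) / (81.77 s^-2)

Reference: [m²] · [kg·s⁻¹] = kg·m²·s⁻¹.
Each option:
  A. N·s = kg·m·s⁻²·s = kg·m·s⁻¹
  B. m²·s⁻¹
  C. [kg·m²·s⁻¹] · [s] = kg·m²
  D. kg·m²·s⁻²
  E. [kg·m²·s⁻³] / [s⁻²] = kg·m²·s⁻¹  ← same
Only E. matches kg·m²·s⁻¹.

E.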